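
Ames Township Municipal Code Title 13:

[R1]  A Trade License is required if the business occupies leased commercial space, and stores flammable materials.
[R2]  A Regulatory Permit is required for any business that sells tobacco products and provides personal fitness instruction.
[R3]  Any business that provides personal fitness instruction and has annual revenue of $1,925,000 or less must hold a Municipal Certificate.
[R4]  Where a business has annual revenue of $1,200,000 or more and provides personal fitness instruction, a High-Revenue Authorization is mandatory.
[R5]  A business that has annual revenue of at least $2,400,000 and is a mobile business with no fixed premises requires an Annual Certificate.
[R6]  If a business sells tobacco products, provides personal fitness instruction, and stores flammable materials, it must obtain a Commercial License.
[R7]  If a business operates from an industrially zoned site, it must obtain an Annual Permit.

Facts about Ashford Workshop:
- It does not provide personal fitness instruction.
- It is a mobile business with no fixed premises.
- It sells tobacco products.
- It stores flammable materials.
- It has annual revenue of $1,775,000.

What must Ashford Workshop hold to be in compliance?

[R1] is a mobile business with no fixed premises (not: occupies leased commercial space); stores flammable materials → Trade License not required.
[R2] sells tobacco products; does not provide personal fitness instruction → Regulatory Permit not required.
[R3] does not provide personal fitness instruction; revenue $1,775,000 ≤ $1,925,000 → Municipal Certificate not required.
[R4] revenue $1,775,000 ≥ $1,200,000; does not provide personal fitness instruction → High-Revenue Authorization not required.
[R5] revenue $1,775,000 < $2,400,000; is a mobile business with no fixed premises → Annual Certificate not required.
[R6] sells tobacco products; does not provide personal fitness instruction; stores flammable materials → Commercial License not required.
[R7] is a mobile business with no fixed premises (not: operates from an industrially zoned site) → Annual Permit not required.

None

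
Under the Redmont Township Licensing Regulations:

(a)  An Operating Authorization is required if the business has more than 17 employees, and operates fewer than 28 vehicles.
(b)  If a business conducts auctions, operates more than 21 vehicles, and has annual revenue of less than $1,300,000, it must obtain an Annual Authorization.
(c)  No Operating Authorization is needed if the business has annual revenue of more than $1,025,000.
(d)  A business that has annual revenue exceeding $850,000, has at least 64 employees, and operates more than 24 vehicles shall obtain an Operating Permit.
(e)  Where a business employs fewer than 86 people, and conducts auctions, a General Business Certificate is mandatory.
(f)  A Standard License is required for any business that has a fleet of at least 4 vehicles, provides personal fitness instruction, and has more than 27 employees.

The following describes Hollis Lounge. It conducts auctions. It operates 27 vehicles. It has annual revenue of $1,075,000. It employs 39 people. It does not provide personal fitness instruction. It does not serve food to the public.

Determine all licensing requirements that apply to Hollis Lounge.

(a) employees 39 > 17; vehicles 27 < 28 → Operating Authorization required.
(b) conducts auctions; vehicles 27 > 21; revenue $1,075,000 < $1,300,000 → Annual Authorization required.
(c) revenue $1,075,000 > $1,025,000 → exempt from Operating Authorization.
(d) revenue $1,075,000 > $850,000; employees 39 < 64; vehicles 27 > 24 → Operating Permit not required.
(e) employees 39 < 86; conducts auctions → General Business Certificate required.
(f) vehicles 27 ≥ 4; does not provide personal fitness instruction; employees 39 > 27 → Standard License not required.

Annual Authorization, General Business Certificate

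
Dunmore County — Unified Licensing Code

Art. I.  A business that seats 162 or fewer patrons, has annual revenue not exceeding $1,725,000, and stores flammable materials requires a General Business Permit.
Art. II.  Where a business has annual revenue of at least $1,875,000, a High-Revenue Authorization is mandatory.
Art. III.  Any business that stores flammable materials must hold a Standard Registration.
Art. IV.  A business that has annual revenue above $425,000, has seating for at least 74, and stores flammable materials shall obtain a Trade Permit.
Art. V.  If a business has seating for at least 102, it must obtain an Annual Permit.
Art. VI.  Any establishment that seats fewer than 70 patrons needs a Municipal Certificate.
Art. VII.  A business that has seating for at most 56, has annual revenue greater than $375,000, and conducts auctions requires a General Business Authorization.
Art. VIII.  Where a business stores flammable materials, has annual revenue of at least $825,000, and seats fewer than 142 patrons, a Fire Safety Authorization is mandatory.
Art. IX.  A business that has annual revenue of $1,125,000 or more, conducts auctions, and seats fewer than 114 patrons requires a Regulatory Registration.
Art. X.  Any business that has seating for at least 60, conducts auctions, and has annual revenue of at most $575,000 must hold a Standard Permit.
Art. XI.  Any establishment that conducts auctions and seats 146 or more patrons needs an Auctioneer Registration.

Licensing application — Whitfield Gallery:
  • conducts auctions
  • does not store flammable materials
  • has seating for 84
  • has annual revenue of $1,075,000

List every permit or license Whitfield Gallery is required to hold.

Art. I. seating 84 ≤ 162; revenue $1,075,000 ≤ $1,725,000; does not store flammable materials → General Business Permit not required.
Art. II. revenue $1,075,000 < $1,875,000 → High-Revenue Authorization not required.
Art. III. does not store flammable materials → Standard Registration not required.
Art. IV. revenue $1,075,000 > $425,000; seating 84 ≥ 74; does not store flammable materials → Trade Permit not required.
Art. V. seating 84 < 102 → Annual Permit not required.
Art. VI. seating 84 ≥ 70 → Municipal Certificate not required.
Art. VII. seating 84 > 56; revenue $1,075,000 > $375,000; conducts auctions → General Business Authorization not required.
Art. VIII. does not store flammable materials; revenue $1,075,000 ≥ $825,000; seating 84 < 142 → Fire Safety Authorization not required.
Art. IX. revenue $1,075,000 < $1,125,000; conducts auctions; seating 84 < 114 → Regulatory Registration not required.
Art. X. seating 84 ≥ 60; conducts auctions; revenue $1,075,000 > $575,000 → Standard Permit not required.
Art. XI. conducts auctions; seating 84 < 146 → Auctioneer Registration not required.

None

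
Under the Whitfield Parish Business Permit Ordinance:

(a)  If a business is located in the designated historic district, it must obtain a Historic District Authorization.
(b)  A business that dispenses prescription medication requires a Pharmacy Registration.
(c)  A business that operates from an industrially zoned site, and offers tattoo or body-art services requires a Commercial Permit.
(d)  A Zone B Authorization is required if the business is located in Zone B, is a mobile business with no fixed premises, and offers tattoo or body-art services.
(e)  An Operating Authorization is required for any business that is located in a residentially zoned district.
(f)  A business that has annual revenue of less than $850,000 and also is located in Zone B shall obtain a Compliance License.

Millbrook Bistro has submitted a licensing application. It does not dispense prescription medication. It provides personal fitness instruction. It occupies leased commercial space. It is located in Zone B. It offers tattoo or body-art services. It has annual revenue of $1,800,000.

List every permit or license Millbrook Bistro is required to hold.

(a) is located in Zone B (not: is located in the designated historic district) → Historic District Authorization not required.
(b) does not dispense prescription medication → Pharmacy Registration not required.
(c) occupies leased commercial space (not: operates from an industrially zoned site); offers tattoo or body-art services → Commercial Permit not required.
(d) is located in Zone B; occupies leased commercial space (not: is a mobile business with no fixed premises); offers tattoo or body-art services → Zone B Authorization not required.
(e) is located in Zone B (not: is located in a residentially zoned district) → Operating Authorization not required.
(f) revenue $1,800,000 ≥ $850,000; is located in Zone B → Compliance License not required.

None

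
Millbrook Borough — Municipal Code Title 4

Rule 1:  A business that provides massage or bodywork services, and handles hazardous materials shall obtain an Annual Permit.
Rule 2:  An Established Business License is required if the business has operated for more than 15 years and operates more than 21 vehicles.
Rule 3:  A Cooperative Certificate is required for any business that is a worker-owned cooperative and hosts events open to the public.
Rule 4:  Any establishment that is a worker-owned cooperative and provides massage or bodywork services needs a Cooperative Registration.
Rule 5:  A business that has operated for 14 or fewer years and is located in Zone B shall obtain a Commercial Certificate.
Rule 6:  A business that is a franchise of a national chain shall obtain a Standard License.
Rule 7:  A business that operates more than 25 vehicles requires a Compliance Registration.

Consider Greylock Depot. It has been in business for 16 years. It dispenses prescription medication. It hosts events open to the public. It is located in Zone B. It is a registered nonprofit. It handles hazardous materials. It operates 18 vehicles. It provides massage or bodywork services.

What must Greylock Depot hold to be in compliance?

Annual Permit

Rule 1: provides massage or bodywork services; handles hazardous materials → Annual Permit required.
Rule 2: years in business 16 > 15; vehicles 18 ≤ 21 → Established Business License not required.
Rule 3: is a registered nonprofit (not: is a worker-owned cooperative); hosts events open to the public → Cooperative Certificate not required.
Rule 4: is a registered nonprofit (not: is a worker-owned cooperative); provides massage or bodywork services → Cooperative Registration not required.
Rule 5: years in business 16 > 14; is located in Zone B → Commercial Certificate not required.
Rule 6: is a registered nonprofit (not: is a franchise of a national chain) → Standard License not required.
Rule 7: vehicles 18 ≤ 25 → Compliance Registration not required.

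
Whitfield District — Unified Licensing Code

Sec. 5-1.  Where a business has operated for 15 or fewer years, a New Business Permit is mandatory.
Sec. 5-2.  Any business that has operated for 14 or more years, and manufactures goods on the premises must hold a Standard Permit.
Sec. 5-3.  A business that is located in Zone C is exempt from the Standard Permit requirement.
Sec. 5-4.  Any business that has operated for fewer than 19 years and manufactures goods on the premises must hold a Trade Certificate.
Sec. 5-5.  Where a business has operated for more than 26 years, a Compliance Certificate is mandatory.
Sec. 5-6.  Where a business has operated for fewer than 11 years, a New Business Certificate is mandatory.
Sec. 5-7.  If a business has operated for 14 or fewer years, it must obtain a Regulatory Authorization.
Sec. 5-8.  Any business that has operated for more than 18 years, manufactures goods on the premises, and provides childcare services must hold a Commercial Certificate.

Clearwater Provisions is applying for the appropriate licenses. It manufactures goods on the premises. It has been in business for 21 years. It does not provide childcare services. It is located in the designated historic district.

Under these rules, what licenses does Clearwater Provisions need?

Sec. 5-1. years in business 21 > 15 → New Business Permit not required.
Sec. 5-2. years in business 21 ≥ 14; manufactures goods on the premises → Standard Permit required.
Sec. 5-3. is located in the designated historic district (not: is located in Zone C) → Standard Permit exemption does not apply.
Sec. 5-4. years in business 21 ≥ 19; manufactures goods on the premises → Trade Certificate not required.
Sec. 5-5. years in business 21 ≤ 26 → Compliance Certificate not required.
Sec. 5-6. years in business 21 ≥ 11 → New Business Certificate not required.
Sec. 5-7. years in business 21 > 14 → Regulatory Authorization not required.
Sec. 5-8. years in business 21 > 18; manufactures goods on the premises; does not provide childcare services → Commercial Certificate not required.

Standard Permit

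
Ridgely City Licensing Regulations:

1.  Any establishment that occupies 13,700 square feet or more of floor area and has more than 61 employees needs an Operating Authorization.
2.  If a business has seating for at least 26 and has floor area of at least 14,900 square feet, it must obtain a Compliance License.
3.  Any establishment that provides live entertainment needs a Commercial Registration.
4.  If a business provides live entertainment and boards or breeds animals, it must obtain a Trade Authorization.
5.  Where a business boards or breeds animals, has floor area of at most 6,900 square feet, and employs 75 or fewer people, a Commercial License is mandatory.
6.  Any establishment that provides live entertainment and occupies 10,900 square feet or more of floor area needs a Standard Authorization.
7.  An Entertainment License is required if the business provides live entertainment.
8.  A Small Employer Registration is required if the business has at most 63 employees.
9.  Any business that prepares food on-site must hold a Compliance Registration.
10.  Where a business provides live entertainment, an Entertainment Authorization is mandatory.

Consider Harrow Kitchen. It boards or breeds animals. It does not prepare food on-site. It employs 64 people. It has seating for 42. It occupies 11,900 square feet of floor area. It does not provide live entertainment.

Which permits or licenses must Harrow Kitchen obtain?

1. floor area 11,900 square feet < 13,700 square feet; employees 64 > 61 → Operating Authorization not required.
2. seating 42 ≥ 26; floor area 11,900 square feet < 14,900 square feet → Compliance License not required.
3. does not provide live entertainment → Commercial Registration not required.
4. does not provide live entertainment; boards or breeds animals → Trade Authorization not required.
5. boards or breeds animals; floor area 11,900 square feet > 6,900 square feet; employees 64 ≤ 75 → Commercial License not required.
6. does not provide live entertainment; floor area 11,900 square feet ≥ 10,900 square feet → Standard Authorization not required.
7. does not provide live entertainment → Entertainment License not required.
8. employees 64 > 63 → Small Employer Registration not required.
9. does not prepare food on-site → Compliance Registration not required.
10. does not provide live entertainment → Entertainment Authorization not required.

None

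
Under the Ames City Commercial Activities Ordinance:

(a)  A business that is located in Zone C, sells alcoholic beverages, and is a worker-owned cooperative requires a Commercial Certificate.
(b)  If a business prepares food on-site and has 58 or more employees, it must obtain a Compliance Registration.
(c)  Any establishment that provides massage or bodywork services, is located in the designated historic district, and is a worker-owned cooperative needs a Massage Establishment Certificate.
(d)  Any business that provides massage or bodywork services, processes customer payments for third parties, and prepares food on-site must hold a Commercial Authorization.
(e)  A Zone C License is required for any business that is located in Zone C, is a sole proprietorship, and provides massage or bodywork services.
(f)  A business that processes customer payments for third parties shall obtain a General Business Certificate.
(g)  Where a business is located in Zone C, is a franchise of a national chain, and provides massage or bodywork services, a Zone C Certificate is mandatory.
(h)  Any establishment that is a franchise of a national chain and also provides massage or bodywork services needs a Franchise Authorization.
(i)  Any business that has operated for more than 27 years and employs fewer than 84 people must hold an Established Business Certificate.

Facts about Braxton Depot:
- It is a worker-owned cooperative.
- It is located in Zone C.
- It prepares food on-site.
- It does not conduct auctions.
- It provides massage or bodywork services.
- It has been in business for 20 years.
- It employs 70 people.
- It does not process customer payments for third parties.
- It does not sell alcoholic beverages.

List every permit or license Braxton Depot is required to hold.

(a) is located in Zone C; does not sell alcoholic beverages; is a worker-owned cooperative → Commercial Certificate not required.
(b) prepares food on-site; employees 70 ≥ 58 → Compliance Registration required.
(c) provides massage or bodywork services; is located in Zone C (not: is located in the designated historic district); is a worker-owned cooperative → Massage Establishment Certificate not required.
(d) provides massage or bodywork services; does not process customer payments for third parties; prepares food on-site → Commercial Authorization not required.
(e) is located in Zone C; is a worker-owned cooperative (not: is a sole proprietorship); provides massage or bodywork services → Zone C License not required.
(f) does not process customer payments for third parties → General Business Certificate not required.
(g) is located in Zone C; is a worker-owned cooperative (not: is a franchise of a national chain); provides massage or bodywork services → Zone C Certificate not required.
(h) is a worker-owned cooperative (not: is a franchise of a national chain); provides massage or bodywork services → Franchise Authorization not required.
(i) years in business 20 ≤ 27; employees 70 < 84 → Established Business Certificate not required.

Compliance Registration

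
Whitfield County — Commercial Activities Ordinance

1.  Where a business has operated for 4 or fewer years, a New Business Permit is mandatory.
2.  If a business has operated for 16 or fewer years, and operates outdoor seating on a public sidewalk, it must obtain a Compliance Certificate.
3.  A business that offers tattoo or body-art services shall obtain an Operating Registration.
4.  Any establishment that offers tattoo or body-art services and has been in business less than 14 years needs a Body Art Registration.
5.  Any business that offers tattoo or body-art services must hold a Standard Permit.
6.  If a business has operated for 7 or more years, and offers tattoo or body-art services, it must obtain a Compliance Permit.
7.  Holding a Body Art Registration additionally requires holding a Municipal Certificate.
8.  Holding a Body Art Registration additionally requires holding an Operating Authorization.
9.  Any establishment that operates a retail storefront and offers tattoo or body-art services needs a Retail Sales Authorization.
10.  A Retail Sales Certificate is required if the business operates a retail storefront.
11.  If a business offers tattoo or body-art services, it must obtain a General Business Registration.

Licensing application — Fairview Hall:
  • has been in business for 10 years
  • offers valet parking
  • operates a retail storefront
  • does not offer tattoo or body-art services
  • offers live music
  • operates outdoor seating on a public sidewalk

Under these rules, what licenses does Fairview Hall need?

Compliance Certificate, Retail Sales Certificate

1. years in business 10 > 4 → New Business Permit not required.
2. years in business 10 ≤ 16; operates outdoor seating on a public sidewalk → Compliance Certificate required.
3. does not offer tattoo or body-art services → Operating Registration not required.
4. does not offer tattoo or body-art services; years in business 10 < 14 → Body Art Registration not required.
5. does not offer tattoo or body-art services → Standard Permit not required.
6. years in business 10 ≥ 7; does not offer tattoo or body-art services → Compliance Permit not required.
7. Body Art Registration is not required → no effect.
8. Body Art Registration is not required → no effect.
9. operates a retail storefront; does not offer tattoo or body-art services → Retail Sales Authorization not required.
10. operates a retail storefront → Retail Sales Certificate required.
11. does not offer tattoo or body-art services → General Business Registration not required.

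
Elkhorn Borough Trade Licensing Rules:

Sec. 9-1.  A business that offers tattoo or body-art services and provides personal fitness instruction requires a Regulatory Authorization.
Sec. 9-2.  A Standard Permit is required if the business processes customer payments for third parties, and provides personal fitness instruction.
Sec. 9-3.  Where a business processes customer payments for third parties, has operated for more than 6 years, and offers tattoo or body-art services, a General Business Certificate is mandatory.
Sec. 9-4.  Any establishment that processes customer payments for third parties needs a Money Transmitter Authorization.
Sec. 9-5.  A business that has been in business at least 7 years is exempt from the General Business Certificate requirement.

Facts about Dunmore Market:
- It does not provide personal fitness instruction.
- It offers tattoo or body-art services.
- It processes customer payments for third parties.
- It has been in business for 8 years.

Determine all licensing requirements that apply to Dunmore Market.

Sec. 9-1. offers tattoo or body-art services; does not provide personal fitness instruction → Regulatory Authorization not required.
Sec. 9-2. processes customer payments for third parties; does not provide personal fitness instruction → Standard Permit not required.
Sec. 9-3. processes customer payments for third parties; years in business 8 > 6; offers tattoo or body-art services → General Business Certificate required.
Sec. 9-4. processes customer payments for third parties → Money Transmitter Authorization required.
Sec. 9-5. years in business 8 ≥ 7 → exempt from General Business Certificate.

Money Transmitter Authorization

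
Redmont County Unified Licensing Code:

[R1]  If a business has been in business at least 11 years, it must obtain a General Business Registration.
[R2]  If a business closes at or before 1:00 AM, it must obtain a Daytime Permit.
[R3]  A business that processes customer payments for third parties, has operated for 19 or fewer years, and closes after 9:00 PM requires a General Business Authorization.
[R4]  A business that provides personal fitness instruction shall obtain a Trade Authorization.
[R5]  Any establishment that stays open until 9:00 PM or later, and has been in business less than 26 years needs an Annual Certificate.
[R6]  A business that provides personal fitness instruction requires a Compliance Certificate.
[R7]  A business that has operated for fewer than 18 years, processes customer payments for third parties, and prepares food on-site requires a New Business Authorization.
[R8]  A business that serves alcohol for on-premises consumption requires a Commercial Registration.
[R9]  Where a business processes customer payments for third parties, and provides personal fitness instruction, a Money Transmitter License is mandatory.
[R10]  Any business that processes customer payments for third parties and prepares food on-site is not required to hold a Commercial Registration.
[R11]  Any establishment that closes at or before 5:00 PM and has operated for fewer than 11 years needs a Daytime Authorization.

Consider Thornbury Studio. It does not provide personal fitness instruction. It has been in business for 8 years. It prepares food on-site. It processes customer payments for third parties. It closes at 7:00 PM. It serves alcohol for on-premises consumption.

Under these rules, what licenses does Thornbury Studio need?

[R1] years in business 8 < 11 → General Business Registration not required.
[R2] closes 7:00 PM, at/before 1:00 AM → Daytime Permit required.
[R3] processes customer payments for third parties; years in business 8 ≤ 19; closes 7:00 PM, at/before 9:00 PM → General Business Authorization not required.
[R4] does not provide personal fitness instruction → Trade Authorization not required.
[R5] closes 7:00 PM, at/before 9:00 PM; years in business 8 < 26 → Annual Certificate not required.
[R6] does not provide personal fitness instruction → Compliance Certificate not required.
[R7] years in business 8 < 18; processes customer payments for third parties; prepares food on-site → New Business Authorization required.
[R8] serves alcohol for on-premises consumption → Commercial Registration required.
[R9] processes customer payments for third parties; does not provide personal fitness instruction → Money Transmitter License not required.
[R10] processes customer payments for third parties; prepares food on-site → exempt from Commercial Registration.
[R11] closes 7:00 PM, after 5:00 PM; years in business 8 < 11 → Daytime Authorization not required.

Daytime Permit, New Business Authorization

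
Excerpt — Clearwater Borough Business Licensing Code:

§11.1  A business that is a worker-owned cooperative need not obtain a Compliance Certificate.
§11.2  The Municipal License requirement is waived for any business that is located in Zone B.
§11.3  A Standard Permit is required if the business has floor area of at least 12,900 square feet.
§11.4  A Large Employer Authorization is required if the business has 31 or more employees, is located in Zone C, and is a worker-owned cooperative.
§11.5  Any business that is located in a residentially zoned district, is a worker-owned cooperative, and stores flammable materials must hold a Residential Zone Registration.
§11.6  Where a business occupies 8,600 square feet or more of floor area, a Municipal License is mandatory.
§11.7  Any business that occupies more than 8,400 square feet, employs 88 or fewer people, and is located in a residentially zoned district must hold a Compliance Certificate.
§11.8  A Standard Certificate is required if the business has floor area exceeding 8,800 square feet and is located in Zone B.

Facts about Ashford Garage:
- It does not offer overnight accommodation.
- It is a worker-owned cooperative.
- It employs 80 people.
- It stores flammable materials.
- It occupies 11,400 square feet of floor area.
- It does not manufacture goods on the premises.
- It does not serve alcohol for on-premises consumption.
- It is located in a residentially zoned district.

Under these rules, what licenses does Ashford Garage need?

Municipal License, Residential Zone Registration

§11.1 is a worker-owned cooperative → exempt from Compliance Certificate.
§11.2 is located in a residentially zoned district (not: is located in Zone B) → Municipal License exemption does not apply.
§11.3 floor area 11,400 square feet < 12,900 square feet → Standard Permit not required.
§11.4 employees 80 ≥ 31; is located in a residentially zoned district (not: is located in Zone C); is a worker-owned cooperative → Large Employer Authorization not required.
§11.5 is located in a residentially zoned district; is a worker-owned cooperative; stores flammable materials → Residential Zone Registration required.
§11.6 floor area 11,400 square feet ≥ 8,600 square feet → Municipal License required.
§11.7 floor area 11,400 square feet > 8,400 square feet; employees 80 ≤ 88; is located in a residentially zoned district → Compliance Certificate required.
§11.8 floor area 11,400 square feet > 8,800 square feet; is located in a residentially zoned district (not: is located in Zone B) → Standard Certificate not required.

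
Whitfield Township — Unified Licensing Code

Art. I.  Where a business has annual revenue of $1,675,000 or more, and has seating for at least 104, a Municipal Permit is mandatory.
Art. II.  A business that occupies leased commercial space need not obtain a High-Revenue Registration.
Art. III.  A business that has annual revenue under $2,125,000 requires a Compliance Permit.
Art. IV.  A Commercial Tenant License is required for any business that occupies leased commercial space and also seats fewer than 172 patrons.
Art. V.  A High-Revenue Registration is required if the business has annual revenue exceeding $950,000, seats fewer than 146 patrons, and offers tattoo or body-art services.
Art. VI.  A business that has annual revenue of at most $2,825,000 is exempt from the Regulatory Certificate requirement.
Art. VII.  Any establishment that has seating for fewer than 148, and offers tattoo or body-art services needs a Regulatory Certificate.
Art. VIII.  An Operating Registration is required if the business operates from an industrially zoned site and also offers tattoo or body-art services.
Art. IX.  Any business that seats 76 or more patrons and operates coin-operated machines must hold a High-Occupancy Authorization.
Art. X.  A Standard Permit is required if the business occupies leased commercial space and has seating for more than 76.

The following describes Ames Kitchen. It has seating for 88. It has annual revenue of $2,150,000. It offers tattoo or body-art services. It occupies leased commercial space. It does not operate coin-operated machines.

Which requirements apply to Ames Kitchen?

Art. I. revenue $2,150,000 ≥ $1,675,000; seating 88 < 104 → Municipal Permit not required.
Art. II. occupies leased commercial space → exempt from High-Revenue Registration.
Art. III. revenue $2,150,000 ≥ $2,125,000 → Compliance Permit not required.
Art. IV. occupies leased commercial space; seating 88 < 172 → Commercial Tenant License required.
Art. V. revenue $2,150,000 > $950,000; seating 88 < 146; offers tattoo or body-art services → High-Revenue Registration required.
Art. VI. revenue $2,150,000 ≤ $2,825,000 → exempt from Regulatory Certificate.
Art. VII. seating 88 < 148; offers tattoo or body-art services → Regulatory Certificate required.
Art. VIII. occupies leased commercial space (not: operates from an industrially zoned site); offers tattoo or body-art services → Operating Registration not required.
Art. IX. seating 88 ≥ 76; does not operate coin-operated machines → High-Occupancy Authorization not required.
Art. X. occupies leased commercial space; seating 88 > 76 → Standard Permit required.

Commercial Tenant License, Standard Permit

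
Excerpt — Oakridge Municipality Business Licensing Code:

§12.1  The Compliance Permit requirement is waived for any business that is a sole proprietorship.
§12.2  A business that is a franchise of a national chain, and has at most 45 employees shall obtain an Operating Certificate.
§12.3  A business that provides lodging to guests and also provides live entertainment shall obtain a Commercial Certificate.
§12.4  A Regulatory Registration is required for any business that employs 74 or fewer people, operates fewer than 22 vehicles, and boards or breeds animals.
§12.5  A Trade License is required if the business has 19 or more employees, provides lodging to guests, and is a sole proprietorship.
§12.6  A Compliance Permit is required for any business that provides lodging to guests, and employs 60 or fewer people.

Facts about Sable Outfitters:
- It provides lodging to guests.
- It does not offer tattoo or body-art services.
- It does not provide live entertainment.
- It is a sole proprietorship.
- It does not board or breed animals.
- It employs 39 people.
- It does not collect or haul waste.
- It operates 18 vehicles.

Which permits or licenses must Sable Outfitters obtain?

Trade License

§12.1 is a sole proprietorship → exempt from Compliance Permit.
§12.2 is a sole proprietorship (not: is a franchise of a national chain); employees 39 ≤ 45 → Operating Certificate not required.
§12.3 provides lodging to guests; does not provide live entertainment → Commercial Certificate not required.
§12.4 employees 39 ≤ 74; vehicles 18 < 22; does not board or breed animals → Regulatory Registration not required.
§12.5 employees 39 ≥ 19; provides lodging to guests; is a sole proprietorship → Trade License required.
§12.6 provides lodging to guests; employees 39 ≤ 60 → Compliance Permit required.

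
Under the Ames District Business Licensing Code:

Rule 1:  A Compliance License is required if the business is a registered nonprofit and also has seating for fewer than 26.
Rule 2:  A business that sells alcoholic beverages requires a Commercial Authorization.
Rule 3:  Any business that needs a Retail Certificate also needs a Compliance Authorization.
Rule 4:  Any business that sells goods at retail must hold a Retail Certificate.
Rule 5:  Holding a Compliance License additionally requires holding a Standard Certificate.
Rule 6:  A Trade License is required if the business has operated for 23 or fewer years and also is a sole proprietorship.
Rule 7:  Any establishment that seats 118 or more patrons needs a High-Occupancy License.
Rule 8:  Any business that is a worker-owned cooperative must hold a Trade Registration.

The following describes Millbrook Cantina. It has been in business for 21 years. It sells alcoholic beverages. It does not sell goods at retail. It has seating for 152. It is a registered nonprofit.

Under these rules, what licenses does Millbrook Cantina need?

Rule 1: is a registered nonprofit; seating 152 ≥ 26 → Compliance License not required.
Rule 2: sells alcoholic beverages → Commercial Authorization required.
Rule 3: Retail Certificate is not required → no effect.
Rule 4: does not sell goods at retail → Retail Certificate not required.
Rule 5: Compliance License is not required → no effect.
Rule 6: years in business 21 ≤ 23; is a registered nonprofit (not: is a sole proprietorship) → Trade License not required.
Rule 7: seating 152 ≥ 118 → High-Occupancy License required.
Rule 8: is a registered nonprofit (not: is a worker-owned cooperative) → Trade Registration not required.

Commercial Authorization, High-Occupancy License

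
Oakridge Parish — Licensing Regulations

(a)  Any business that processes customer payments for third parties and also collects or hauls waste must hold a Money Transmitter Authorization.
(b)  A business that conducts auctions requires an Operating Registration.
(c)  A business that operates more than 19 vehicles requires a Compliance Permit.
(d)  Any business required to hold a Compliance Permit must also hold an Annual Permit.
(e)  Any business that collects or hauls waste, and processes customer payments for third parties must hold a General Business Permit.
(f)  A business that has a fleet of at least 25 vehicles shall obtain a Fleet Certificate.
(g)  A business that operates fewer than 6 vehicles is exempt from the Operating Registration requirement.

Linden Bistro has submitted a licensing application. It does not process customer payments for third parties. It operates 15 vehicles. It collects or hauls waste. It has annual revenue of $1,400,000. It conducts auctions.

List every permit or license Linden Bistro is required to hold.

(a) does not process customer payments for third parties; collects or hauls waste → Money Transmitter Authorization not required.
(b) conducts auctions → Operating Registration required.
(c) vehicles 15 ≤ 19 → Compliance Permit not required.
(d) Compliance Permit is not required → no effect.
(e) collects or hauls waste; does not process customer payments for third parties → General Business Permit not required.
(f) vehicles 15 < 25 → Fleet Certificate not required.
(g) vehicles 15 ≥ 6 → Operating Registration exemption does not apply.

Operating Registration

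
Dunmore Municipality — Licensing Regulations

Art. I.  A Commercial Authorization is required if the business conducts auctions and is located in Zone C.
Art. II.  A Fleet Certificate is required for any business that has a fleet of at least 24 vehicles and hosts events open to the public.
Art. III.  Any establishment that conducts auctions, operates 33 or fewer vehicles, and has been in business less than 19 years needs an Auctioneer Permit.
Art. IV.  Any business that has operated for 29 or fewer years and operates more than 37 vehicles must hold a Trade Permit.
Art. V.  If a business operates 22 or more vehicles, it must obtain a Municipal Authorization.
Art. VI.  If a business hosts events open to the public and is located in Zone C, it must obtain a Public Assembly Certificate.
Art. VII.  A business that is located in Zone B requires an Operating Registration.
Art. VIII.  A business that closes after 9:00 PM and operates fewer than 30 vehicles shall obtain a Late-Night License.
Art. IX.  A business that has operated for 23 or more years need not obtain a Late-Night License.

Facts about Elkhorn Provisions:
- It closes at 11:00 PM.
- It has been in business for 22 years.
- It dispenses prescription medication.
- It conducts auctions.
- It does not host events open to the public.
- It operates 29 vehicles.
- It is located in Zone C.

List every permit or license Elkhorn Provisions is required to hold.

Commercial Authorization, Late-Night License, Municipal Authorization

Art. I. conducts auctions; is located in Zone C → Commercial Authorization required.
Art. II. vehicles 29 ≥ 24; does not host events open to the public → Fleet Certificate not required.
Art. III. conducts auctions; vehicles 29 ≤ 33; years in business 22 ≥ 19 → Auctioneer Permit not required.
Art. IV. years in business 22 ≤ 29; vehicles 29 ≤ 37 → Trade Permit not required.
Art. V. vehicles 29 ≥ 22 → Municipal Authorization required.
Art. VI. does not host events open to the public; is located in Zone C → Public Assembly Certificate not required.
Art. VII. is located in Zone C (not: is located in Zone B) → Operating Registration not required.
Art. VIII. closes 11:00 PM, after 9:00 PM; vehicles 29 < 30 → Late-Night License required.
Art. IX. years in business 22 < 23 → Late-Night License exemption does not apply.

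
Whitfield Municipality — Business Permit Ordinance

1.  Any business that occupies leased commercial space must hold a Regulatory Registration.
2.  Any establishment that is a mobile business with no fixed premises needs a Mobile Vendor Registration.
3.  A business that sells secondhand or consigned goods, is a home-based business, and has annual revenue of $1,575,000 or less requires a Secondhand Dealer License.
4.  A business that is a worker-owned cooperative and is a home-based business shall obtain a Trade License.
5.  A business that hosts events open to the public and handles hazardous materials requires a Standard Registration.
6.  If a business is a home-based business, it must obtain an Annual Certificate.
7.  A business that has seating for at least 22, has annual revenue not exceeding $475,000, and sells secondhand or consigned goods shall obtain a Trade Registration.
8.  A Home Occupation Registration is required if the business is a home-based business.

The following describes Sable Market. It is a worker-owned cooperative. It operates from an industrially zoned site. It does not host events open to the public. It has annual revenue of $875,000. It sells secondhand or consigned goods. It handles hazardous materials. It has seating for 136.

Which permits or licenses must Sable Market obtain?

None

1. operates from an industrially zoned site (not: occupies leased commercial space) → Regulatory Registration not required.
2. operates from an industrially zoned site (not: is a mobile business with no fixed premises) → Mobile Vendor Registration not required.
3. sells secondhand or consigned goods; operates from an industrially zoned site (not: is a home-based business); revenue $875,000 ≤ $1,575,000 → Secondhand Dealer License not required.
4. is a worker-owned cooperative; operates from an industrially zoned site (not: is a home-based business) → Trade License not required.
5. does not host events open to the public; handles hazardous materials → Standard Registration not required.
6. operates from an industrially zoned site (not: is a home-based business) → Annual Certificate not required.
7. seating 136 ≥ 22; revenue $875,000 > $475,000; sells secondhand or consigned goods → Trade Registration not required.
8. operates from an industrially zoned site (not: is a home-based business) → Home Occupation Registration not required.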